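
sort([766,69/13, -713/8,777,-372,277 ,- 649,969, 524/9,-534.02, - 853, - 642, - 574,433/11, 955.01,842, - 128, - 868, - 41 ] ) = [ - 868, - 853 , -649,-642, - 574, - 534.02, - 372,-128, - 713/8 , -41,69/13, 433/11  ,  524/9, 277 , 766, 777, 842,955.01,969]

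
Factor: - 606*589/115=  - 2^1*3^1*5^ ( - 1) * 19^1*23^( - 1)*31^1*101^1=- 356934/115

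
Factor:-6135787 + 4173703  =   - 2^2*3^1*23^1*7109^1   =  - 1962084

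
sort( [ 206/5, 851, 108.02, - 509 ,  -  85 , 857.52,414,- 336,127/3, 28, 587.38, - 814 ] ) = [-814, - 509, - 336, - 85,28,206/5, 127/3,108.02, 414,587.38, 851,857.52 ]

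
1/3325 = 1/3325 = 0.00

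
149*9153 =1363797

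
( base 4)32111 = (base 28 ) 14L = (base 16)395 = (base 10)917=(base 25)1BH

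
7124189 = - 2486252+9610441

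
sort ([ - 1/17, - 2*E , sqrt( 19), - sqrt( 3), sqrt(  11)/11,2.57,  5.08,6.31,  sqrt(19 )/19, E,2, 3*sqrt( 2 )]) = [ - 2*  E , - sqrt( 3 ), - 1/17,sqrt(19 )/19 , sqrt (11) /11,2,2.57, E, 3*sqrt( 2 ),sqrt(19),5.08, 6.31 ] 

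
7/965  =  7/965 = 0.01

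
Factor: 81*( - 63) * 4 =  - 20412 = - 2^2*3^6*7^1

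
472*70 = 33040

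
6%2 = 0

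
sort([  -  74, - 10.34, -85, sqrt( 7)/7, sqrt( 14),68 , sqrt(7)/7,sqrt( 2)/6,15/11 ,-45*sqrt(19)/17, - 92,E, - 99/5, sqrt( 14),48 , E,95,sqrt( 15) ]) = [ - 92,-85,  -  74, - 99/5, - 45*sqrt(19) /17, - 10.34,sqrt ( 2 )/6, sqrt ( 7)/7, sqrt(7) /7,15/11, E, E,sqrt( 14 ),sqrt(14),sqrt( 15 ),48,68 , 95 ]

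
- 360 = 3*( - 120) 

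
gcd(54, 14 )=2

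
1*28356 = 28356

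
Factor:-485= - 5^1 *97^1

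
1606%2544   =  1606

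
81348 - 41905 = 39443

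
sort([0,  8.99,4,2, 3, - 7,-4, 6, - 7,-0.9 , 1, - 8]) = [ - 8, - 7, - 7 ,-4, - 0.9, 0 , 1, 2,  3 , 4,6, 8.99] 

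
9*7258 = 65322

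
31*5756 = 178436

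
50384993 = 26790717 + 23594276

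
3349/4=3349/4 = 837.25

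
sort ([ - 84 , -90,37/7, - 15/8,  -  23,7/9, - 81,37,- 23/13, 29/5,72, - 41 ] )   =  [ - 90, - 84,  -  81, - 41, - 23 , - 15/8, - 23/13,7/9 , 37/7,29/5,37,  72 ] 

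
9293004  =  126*73754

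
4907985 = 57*86105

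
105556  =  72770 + 32786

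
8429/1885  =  8429/1885 = 4.47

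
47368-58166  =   - 10798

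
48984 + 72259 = 121243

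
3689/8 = 3689/8 = 461.12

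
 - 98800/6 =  - 16467 + 1/3 = - 16466.67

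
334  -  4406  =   - 4072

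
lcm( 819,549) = 49959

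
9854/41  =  240 + 14/41 = 240.34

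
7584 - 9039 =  - 1455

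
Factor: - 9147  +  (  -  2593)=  - 2^2*5^1 * 587^1 = -  11740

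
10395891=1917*5423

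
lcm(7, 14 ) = 14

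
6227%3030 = 167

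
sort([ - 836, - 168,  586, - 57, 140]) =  [ - 836, - 168, - 57,140,586]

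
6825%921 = 378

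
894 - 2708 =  - 1814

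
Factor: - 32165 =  - 5^1* 7^1*919^1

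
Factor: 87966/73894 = 43983/36947 = 3^5*181^1*36947^(-1 )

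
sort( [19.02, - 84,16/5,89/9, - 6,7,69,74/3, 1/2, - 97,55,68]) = [ - 97, - 84, - 6,1/2,16/5, 7,89/9,19.02, 74/3,55, 68,69] 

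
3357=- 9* ( -373) 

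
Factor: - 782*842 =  - 658444  =  -2^2*17^1*23^1*421^1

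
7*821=5747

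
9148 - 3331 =5817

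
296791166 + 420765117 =717556283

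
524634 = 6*87439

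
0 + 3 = 3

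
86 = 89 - 3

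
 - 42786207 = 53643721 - 96429928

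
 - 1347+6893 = 5546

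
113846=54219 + 59627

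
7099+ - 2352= 4747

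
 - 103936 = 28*(-3712) 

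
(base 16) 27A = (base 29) lp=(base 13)39a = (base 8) 1172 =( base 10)634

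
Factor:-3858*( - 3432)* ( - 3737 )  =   - 49480331472  =  - 2^4 * 3^2*11^1 * 13^1*37^1*101^1 * 643^1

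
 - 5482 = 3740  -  9222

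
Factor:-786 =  - 2^1 * 3^1*131^1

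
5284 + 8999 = 14283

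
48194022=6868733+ 41325289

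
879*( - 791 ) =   -  695289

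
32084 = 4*8021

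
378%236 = 142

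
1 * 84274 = 84274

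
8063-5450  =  2613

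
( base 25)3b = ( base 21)42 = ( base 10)86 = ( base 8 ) 126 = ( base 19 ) 4a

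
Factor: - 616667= - 181^1 * 3407^1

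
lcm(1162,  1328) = 9296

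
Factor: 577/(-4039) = -1/7 = - 7^ ( - 1 ) 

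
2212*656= 1451072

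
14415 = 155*93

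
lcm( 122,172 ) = 10492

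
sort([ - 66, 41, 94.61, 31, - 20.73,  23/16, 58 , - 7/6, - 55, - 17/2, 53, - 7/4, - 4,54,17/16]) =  [ - 66,-55, -20.73, - 17/2,-4, - 7/4 , - 7/6, 17/16, 23/16 , 31,41 , 53,54 , 58, 94.61]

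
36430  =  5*7286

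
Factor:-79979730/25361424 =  - 13329955/4226904 = -  2^( - 3)*3^(  -  4 )*5^1* 11^( - 1)*17^1 * 593^( - 1)*156823^1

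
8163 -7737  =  426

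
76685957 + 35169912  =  111855869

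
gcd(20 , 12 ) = 4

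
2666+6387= 9053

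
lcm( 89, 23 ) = 2047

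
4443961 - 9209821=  - 4765860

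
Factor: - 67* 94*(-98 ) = 617204  =  2^2*7^2 * 47^1 * 67^1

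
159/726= 53/242 = 0.22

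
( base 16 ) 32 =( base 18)2E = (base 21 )28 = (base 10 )50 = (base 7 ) 101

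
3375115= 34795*97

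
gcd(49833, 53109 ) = 63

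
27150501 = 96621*281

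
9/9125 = 9/9125 = 0.00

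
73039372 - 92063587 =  - 19024215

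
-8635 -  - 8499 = -136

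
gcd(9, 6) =3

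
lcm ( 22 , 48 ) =528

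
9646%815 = 681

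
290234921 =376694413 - 86459492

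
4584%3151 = 1433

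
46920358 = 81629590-34709232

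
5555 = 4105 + 1450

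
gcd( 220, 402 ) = 2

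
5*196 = 980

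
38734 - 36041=2693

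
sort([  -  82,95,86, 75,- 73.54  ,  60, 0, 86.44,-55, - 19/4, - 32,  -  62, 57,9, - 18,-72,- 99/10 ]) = [ - 82,  -  73.54, - 72, - 62 , - 55 , - 32, - 18, - 99/10, - 19/4,0,9, 57,  60, 75,86, 86.44,95 ]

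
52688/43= 52688/43 =1225.30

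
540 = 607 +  - 67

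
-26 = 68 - 94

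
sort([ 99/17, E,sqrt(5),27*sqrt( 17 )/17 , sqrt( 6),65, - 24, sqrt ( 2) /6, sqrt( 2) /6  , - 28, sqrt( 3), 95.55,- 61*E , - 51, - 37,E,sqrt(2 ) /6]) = [ - 61*E, - 51, - 37, - 28, - 24 , sqrt(2 ) /6, sqrt (2)/6 , sqrt(2)/6,sqrt( 3),sqrt( 5),sqrt( 6),E,E, 99/17, 27*sqrt(17)/17 , 65,95.55]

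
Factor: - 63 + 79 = 2^4 =16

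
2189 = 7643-5454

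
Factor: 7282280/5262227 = 2^3 * 5^1*41^(-1 )*128347^( - 1)*182057^1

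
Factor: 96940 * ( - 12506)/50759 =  - 2^3*5^1 *13^2*37^2*131^1*193^( - 1)  *263^( - 1) = - 1212331640/50759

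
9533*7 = 66731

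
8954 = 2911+6043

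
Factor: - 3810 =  - 2^1*3^1*5^1*127^1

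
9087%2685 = 1032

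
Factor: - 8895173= - 7^1*19^1*47^1*1423^1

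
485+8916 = 9401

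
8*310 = 2480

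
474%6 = 0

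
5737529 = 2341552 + 3395977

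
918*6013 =5519934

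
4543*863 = 3920609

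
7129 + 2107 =9236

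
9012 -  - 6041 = 15053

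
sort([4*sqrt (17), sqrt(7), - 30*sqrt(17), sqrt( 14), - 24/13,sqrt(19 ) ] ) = [ - 30*sqrt(17), - 24/13,  sqrt( 7),sqrt( 14),sqrt( 19 ), 4* sqrt( 17) ] 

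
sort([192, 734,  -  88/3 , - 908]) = [ - 908, - 88/3, 192, 734 ]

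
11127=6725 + 4402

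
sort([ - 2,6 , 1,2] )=[ - 2, 1,  2, 6] 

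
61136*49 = 2995664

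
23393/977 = 23393/977 =23.94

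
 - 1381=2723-4104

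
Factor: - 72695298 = -2^1*3^1 *13^1*17^1*73^1*751^1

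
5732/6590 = 2866/3295= 0.87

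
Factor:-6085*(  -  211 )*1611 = 2068419285 = 3^2*5^1* 179^1*211^1*1217^1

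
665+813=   1478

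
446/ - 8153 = -1 + 7707/8153 = - 0.05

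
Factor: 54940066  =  2^1*27470033^1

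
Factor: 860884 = 2^2 *373^1*577^1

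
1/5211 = 1/5211= 0.00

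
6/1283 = 6/1283 = 0.00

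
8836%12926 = 8836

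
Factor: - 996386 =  - 2^1*131^1 * 3803^1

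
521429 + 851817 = 1373246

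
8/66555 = 8/66555 = 0.00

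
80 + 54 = 134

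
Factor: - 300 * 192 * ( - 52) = 2995200 = 2^10 * 3^2*5^2 * 13^1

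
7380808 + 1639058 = 9019866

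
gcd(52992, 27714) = 6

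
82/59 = 1  +  23/59 = 1.39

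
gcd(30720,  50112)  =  192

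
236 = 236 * 1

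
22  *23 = 506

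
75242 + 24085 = 99327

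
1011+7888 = 8899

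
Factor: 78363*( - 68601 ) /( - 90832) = 5375780163/90832  =  2^( - 4)*3^3*7^(-1)*13^1*811^( - 1)*1759^1*8707^1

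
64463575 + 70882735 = 135346310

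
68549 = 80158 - 11609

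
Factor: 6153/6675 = 2051/2225 = 5^(-2) *7^1*89^( - 1)*293^1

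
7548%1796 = 364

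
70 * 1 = 70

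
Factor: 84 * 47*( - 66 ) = -260568 = - 2^3 * 3^2*7^1*11^1 * 47^1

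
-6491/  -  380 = 6491/380 = 17.08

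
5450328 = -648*(-8411 )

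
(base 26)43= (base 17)65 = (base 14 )79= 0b1101011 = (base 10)107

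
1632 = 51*32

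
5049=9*561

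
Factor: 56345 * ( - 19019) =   -  5^1 * 7^1 * 11^1 * 13^1*19^1*59^1 * 191^1=- 1071625555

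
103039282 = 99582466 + 3456816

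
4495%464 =319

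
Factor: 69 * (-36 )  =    -  2484  =  -2^2*3^3*23^1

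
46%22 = 2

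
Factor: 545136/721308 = 2^2*7^( - 1)*31^ (-1) * 41^1 = 164/217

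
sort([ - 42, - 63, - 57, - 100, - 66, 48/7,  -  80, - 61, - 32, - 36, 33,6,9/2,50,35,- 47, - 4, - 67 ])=[ - 100 ,-80, - 67, - 66,  -  63,  -  61, - 57, - 47, - 42, - 36, - 32, -4, 9/2,6, 48/7,33,35, 50] 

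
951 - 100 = 851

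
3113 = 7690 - 4577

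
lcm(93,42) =1302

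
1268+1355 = 2623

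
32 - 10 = 22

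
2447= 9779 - 7332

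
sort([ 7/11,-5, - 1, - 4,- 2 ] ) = [-5, - 4, - 2, - 1, 7/11 ] 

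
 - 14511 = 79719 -94230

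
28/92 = 7/23 = 0.30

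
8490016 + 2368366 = 10858382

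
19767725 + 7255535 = 27023260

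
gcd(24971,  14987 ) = 1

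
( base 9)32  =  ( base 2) 11101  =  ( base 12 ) 25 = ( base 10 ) 29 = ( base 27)12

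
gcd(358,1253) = 179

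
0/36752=0 = 0.00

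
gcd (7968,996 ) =996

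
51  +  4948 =4999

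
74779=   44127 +30652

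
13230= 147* 90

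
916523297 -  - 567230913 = 1483754210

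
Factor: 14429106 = 2^1*3^2 * 801617^1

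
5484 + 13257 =18741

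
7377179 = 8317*887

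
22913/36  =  22913/36 = 636.47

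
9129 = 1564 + 7565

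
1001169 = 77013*13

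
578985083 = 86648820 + 492336263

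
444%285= 159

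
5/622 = 5/622  =  0.01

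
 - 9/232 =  - 1+223/232 = -  0.04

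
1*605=605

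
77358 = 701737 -624379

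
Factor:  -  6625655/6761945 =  - 1325131/1352389 = - 43^1*30817^1*1352389^(  -  1 )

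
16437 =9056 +7381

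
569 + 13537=14106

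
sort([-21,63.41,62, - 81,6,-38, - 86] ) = [- 86,- 81, - 38, - 21,6,62 , 63.41 ] 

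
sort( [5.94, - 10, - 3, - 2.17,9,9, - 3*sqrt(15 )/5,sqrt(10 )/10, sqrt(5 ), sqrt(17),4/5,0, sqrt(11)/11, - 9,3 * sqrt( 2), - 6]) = [ - 10, - 9,-6, -3, - 3*sqrt ( 15) /5, - 2.17,0, sqrt (11)/11,sqrt(10)/10,4/5,sqrt(5),sqrt(17) , 3*sqrt( 2),5.94,9,9]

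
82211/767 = 82211/767 = 107.19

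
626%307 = 12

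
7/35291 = 7/35291 = 0.00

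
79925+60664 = 140589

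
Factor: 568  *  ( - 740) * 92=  - 38669440 = - 2^7 * 5^1 * 23^1 * 37^1*71^1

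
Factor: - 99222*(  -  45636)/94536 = 62890211/1313 =13^( - 1) *23^1*101^( - 1)*719^1*3803^1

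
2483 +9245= 11728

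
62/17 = 62/17 =3.65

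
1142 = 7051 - 5909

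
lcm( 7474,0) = 0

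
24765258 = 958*25851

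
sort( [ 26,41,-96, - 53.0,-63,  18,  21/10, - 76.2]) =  [  -  96,- 76.2, - 63,-53.0,21/10,18,  26,41] 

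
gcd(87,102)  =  3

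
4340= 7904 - 3564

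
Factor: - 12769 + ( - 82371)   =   - 95140 = - 2^2*5^1 * 67^1*71^1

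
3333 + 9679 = 13012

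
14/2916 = 7/1458 = 0.00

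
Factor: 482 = 2^1 *241^1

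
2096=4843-2747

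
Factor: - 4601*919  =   - 4228319 = -43^1*107^1 * 919^1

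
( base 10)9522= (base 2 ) 10010100110010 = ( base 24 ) GCI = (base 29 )b9a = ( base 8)22462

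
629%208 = 5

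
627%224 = 179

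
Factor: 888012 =2^2* 3^2*17^1*1451^1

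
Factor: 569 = 569^1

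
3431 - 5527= - 2096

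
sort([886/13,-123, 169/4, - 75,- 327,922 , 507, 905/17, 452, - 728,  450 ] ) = [ -728,-327, - 123, - 75,169/4, 905/17,886/13, 450,452,  507, 922] 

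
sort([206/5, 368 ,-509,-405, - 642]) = [-642, - 509,  -  405,206/5,368]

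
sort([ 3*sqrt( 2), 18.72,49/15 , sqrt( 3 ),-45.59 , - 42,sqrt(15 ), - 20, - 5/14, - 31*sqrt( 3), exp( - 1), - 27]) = [ - 31*sqrt ( 3) , - 45.59, - 42, - 27, - 20, - 5/14,exp( - 1),sqrt( 3 ),49/15,sqrt (15),3*sqrt (2),18.72]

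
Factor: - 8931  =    -  3^1*13^1*229^1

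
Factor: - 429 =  - 3^1*11^1 * 13^1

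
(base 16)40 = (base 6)144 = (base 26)2C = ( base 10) 64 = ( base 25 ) 2e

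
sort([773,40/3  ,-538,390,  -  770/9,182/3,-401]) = [ - 538 ,-401, - 770/9, 40/3, 182/3, 390,773 ] 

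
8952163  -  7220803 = 1731360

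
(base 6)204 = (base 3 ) 2211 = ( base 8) 114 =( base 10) 76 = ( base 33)2A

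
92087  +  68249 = 160336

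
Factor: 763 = 7^1*109^1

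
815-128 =687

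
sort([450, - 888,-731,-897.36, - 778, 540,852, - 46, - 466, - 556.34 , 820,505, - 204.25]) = [ - 897.36, - 888, - 778,-731, - 556.34,-466, - 204.25, - 46, 450,505, 540, 820,852]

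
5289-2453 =2836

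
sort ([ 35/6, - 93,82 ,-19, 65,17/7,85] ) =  [ - 93, - 19,  17/7, 35/6, 65, 82, 85]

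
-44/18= - 3 + 5/9 =- 2.44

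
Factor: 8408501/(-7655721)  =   - 3^( - 1) * 23^1*439^( - 1 )*5813^( - 1)*365587^1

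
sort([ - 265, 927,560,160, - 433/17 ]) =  [  -  265, - 433/17,160 , 560, 927]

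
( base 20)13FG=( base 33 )8OC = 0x252C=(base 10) 9516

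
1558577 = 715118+843459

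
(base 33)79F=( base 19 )12ic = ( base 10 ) 7935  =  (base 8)17377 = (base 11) 5A64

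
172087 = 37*4651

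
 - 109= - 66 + - 43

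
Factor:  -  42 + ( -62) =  - 104=- 2^3*13^1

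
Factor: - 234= - 2^1*3^2*13^1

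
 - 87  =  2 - 89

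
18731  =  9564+9167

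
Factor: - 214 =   -  2^1*107^1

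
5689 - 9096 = -3407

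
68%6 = 2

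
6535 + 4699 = 11234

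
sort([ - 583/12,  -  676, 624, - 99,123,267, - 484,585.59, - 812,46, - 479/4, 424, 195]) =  [ - 812, - 676,  -  484, - 479/4, - 99 ,-583/12,46, 123, 195, 267 , 424,585.59, 624 ]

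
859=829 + 30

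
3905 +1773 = 5678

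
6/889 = 6/889  =  0.01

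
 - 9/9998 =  -1+ 9989/9998 = -0.00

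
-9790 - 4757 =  - 14547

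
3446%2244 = 1202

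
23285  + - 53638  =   - 30353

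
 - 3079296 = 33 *(-93312)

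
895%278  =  61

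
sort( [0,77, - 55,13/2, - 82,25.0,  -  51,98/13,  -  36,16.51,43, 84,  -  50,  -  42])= [ - 82,  -  55 , - 51,  -  50 , - 42 , - 36, 0 , 13/2,98/13,16.51,25.0,43, 77,  84 ]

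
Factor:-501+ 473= -28 = -  2^2*7^1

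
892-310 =582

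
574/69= 8 + 22/69 = 8.32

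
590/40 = 59/4= 14.75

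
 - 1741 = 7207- 8948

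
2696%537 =11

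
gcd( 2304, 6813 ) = 9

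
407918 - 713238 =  - 305320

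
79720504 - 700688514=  -620968010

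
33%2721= 33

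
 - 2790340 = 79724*( - 35 ) 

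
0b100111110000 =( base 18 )7F6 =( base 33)2b3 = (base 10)2544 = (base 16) 9F0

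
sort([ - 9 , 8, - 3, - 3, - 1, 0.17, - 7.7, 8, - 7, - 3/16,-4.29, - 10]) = [ - 10, - 9,  -  7.7, - 7, - 4.29,-3, - 3 , - 1, -3/16, 0.17, 8, 8 ] 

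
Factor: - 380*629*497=-118792940 = - 2^2* 5^1 * 7^1* 17^1*19^1*37^1*71^1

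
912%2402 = 912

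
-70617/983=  - 70617/983 = - 71.84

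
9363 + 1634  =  10997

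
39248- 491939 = -452691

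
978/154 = 6+27/77  =  6.35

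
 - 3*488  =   - 1464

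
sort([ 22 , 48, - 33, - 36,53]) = [ - 36,-33,22,48, 53 ] 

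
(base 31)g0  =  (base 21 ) 12D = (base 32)FG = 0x1F0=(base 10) 496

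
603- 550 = 53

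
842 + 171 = 1013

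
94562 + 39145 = 133707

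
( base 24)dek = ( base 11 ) 5991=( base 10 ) 7844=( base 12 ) 4658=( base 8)17244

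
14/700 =1/50 = 0.02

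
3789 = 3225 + 564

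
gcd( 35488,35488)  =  35488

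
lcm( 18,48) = 144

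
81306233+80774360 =162080593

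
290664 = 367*792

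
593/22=26+21/22 = 26.95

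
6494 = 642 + 5852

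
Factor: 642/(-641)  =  - 2^1*3^1*107^1*641^(-1)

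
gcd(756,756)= 756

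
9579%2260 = 539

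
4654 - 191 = 4463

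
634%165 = 139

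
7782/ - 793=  -10 + 148/793 = -  9.81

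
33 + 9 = 42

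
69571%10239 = 8137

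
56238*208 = 11697504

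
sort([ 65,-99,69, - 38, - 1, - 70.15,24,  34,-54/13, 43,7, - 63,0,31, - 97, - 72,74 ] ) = [ - 99, - 97, - 72, - 70.15,  -  63, - 38, - 54/13, - 1 , 0, 7, 24,31,34,43,65 , 69,74]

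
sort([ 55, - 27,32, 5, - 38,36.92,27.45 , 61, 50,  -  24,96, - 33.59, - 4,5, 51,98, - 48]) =[  -  48 , - 38, - 33.59, - 27, - 24, - 4, 5,5, 27.45,32,36.92,50,51,55, 61,96,98]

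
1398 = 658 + 740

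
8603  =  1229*7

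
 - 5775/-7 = 825 + 0/1 = 825.00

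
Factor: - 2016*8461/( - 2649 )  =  5685792/883 = 2^5*3^1*7^1*883^ ( - 1)* 8461^1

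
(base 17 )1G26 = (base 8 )22551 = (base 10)9577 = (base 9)14121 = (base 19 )17A1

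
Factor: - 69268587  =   - 3^1*3631^1*6359^1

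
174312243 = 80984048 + 93328195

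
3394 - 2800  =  594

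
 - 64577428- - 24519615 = - 40057813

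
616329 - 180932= 435397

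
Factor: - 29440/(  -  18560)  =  2^1*23^1*29^( - 1 ) = 46/29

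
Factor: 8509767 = 3^1*7^1*405227^1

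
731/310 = 731/310 = 2.36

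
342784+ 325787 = 668571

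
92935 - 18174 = 74761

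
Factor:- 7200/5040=-2^1*5^1*7^( - 1) = -10/7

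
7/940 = 7/940 = 0.01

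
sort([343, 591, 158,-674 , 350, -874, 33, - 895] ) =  [ - 895, - 874, - 674,33,158,343, 350,591] 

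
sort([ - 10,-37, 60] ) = [ - 37,  -  10 , 60]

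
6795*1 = 6795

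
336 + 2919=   3255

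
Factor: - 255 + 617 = 2^1*181^1 = 362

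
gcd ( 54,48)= 6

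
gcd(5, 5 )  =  5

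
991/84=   11+67/84=11.80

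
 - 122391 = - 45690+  - 76701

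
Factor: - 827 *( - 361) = 298547 = 19^2 * 827^1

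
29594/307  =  96 + 122/307 = 96.40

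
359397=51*7047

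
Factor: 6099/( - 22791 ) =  - 19/71  =  - 19^1*71^( - 1 )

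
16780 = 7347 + 9433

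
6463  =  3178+3285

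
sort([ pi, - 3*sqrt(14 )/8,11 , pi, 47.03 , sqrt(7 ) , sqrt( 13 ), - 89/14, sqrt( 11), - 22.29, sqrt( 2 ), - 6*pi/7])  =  [ - 22.29,-89/14, - 6*pi/7, - 3 *sqrt( 14)/8, sqrt ( 2),sqrt( 7), pi, pi,  sqrt ( 11 ) , sqrt(13),11, 47.03 ]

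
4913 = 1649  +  3264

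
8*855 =6840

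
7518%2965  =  1588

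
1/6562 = 1/6562 = 0.00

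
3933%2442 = 1491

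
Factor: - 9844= - 2^2*23^1  *107^1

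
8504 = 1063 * 8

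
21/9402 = 7/3134 = 0.00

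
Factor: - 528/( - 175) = 2^4 * 3^1*5^(  -  2)*7^ ( - 1)*11^1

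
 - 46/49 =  - 1 + 3/49 =- 0.94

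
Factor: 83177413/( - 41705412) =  - 2^( - 2 )*3^ ( - 1 )*7^( - 1 ) * 11^1*17^1*107^1 *4157^1*496493^(-1)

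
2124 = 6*354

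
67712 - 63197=4515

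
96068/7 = 13724 = 13724.00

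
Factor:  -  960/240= - 4 = - 2^2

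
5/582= 5/582= 0.01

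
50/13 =3 + 11/13 = 3.85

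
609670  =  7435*82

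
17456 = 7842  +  9614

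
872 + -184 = 688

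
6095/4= 1523 + 3/4 = 1523.75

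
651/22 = 651/22 = 29.59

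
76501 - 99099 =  - 22598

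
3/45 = 1/15  =  0.07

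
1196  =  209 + 987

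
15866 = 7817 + 8049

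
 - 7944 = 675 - 8619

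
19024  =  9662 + 9362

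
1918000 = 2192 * 875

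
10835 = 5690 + 5145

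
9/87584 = 9/87584=0.00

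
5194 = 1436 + 3758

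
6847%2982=883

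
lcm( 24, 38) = 456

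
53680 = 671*80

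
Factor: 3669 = 3^1*1223^1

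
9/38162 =9/38162 = 0.00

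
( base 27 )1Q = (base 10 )53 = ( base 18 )2h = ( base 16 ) 35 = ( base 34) 1j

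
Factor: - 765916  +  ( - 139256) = - 2^2*3^1*75431^1 = - 905172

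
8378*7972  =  66789416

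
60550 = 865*70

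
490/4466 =35/319 = 0.11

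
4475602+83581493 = 88057095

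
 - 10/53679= - 10/53679 =- 0.00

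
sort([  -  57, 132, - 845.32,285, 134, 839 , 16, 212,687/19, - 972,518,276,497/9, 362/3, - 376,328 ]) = [ - 972, - 845.32 ,-376, - 57,  16,687/19 , 497/9, 362/3,132, 134, 212,276, 285,328,518,839 ] 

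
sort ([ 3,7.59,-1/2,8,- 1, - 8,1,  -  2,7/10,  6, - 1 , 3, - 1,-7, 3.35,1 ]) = [  -  8,-7,  -  2, -1,  -  1,- 1, - 1/2,7/10 , 1,1,  3, 3, 3.35 , 6,7.59,  8]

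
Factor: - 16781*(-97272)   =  1632321432 = 2^3*3^2 *7^1*  97^1 * 173^1*193^1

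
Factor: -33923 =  - 33923^1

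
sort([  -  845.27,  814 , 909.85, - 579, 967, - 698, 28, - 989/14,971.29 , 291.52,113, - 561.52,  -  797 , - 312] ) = [ - 845.27 ,-797,-698,  -  579, - 561.52,-312,- 989/14,28,113 , 291.52,  814, 909.85,967, 971.29 ] 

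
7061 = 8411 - 1350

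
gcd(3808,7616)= 3808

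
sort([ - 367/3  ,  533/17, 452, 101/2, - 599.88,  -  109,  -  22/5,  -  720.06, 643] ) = [ - 720.06,-599.88,  -  367/3, - 109, - 22/5, 533/17,101/2 , 452, 643]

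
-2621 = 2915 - 5536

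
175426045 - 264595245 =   -  89169200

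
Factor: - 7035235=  -5^1*1407047^1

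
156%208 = 156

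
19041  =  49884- 30843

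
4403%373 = 300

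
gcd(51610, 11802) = 2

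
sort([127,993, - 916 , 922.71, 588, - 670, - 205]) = [ - 916, - 670, - 205,127,588, 922.71 , 993]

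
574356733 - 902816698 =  - 328459965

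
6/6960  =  1/1160 = 0.00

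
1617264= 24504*66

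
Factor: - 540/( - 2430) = 2/9 = 2^1*3^( - 2) 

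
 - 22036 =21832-43868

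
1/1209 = 1/1209 = 0.00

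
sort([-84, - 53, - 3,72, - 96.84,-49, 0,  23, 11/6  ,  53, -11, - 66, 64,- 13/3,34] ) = [ -96.84,- 84, - 66,-53, - 49,  -  11, - 13/3, - 3,0,11/6,23,34,53,64,72 ] 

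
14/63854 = 1/4561 = 0.00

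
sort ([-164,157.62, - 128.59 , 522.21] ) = [ - 164,-128.59, 157.62  ,  522.21]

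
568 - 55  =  513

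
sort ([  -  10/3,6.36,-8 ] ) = [ - 8, - 10/3 , 6.36 ] 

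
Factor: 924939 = 3^4*19^1  *601^1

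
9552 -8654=898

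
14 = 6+8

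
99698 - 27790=71908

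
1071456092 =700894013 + 370562079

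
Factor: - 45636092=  - 2^2*17^1 * 31^1 *21649^1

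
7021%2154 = 559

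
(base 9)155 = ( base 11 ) 10a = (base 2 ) 10000011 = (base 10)131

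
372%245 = 127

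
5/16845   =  1/3369 =0.00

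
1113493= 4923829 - 3810336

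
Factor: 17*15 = 255 = 3^1*5^1*17^1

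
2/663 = 2/663 = 0.00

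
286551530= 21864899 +264686631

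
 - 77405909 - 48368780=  - 125774689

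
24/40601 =24/40601 = 0.00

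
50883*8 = 407064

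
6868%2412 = 2044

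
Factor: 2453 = 11^1*223^1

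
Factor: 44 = 2^2*11^1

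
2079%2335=2079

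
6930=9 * 770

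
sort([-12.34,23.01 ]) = [-12.34, 23.01]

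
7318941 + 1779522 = 9098463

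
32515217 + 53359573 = 85874790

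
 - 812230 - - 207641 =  -604589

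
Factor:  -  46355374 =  - 2^1*  13^1*1151^1*1549^1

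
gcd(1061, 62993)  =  1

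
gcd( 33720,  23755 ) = 5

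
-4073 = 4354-8427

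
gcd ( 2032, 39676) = 4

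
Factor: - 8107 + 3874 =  - 4233=- 3^1*17^1*83^1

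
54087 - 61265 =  - 7178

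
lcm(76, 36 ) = 684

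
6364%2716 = 932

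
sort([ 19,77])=[19,  77] 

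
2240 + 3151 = 5391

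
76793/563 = 76793/563 = 136.40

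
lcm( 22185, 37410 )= 1907910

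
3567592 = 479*7448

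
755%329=97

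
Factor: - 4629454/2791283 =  - 2^1*11^( - 1 )*47^( - 1)*5399^(-1)*2314727^1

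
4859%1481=416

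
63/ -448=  - 1 + 55/64 = - 0.14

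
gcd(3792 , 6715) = 79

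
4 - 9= - 5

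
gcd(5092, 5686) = 2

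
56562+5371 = 61933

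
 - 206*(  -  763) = 157178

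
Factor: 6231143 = 29^1*214867^1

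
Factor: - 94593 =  - 3^1*31531^1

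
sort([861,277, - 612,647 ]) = [ - 612,277, 647,861 ]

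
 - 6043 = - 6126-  - 83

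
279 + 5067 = 5346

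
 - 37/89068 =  - 1+89031/89068 = - 0.00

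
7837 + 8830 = 16667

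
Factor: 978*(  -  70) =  - 68460 = - 2^2*3^1*5^1*7^1*163^1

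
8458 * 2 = 16916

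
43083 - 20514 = 22569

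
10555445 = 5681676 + 4873769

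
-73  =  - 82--9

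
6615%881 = 448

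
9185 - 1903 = 7282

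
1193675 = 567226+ 626449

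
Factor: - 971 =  - 971^1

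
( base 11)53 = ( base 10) 58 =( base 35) 1N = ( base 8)72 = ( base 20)2i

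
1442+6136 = 7578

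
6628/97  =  6628/97 = 68.33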